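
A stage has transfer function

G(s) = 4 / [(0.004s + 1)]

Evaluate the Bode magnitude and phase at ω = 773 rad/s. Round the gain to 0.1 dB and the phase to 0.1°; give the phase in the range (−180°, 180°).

At ω = 773 rad/s:
pole (1 + j773·0.004) = 1 + j3.092 → |·| ≈ 3.2497, ∠ ≈ 72.08°
|G| = 4 · 1 / (3.2497) ≈ 1.2309
Gain = 20 log₁₀(1.2309) ≈ 1.80 dB
∠G = (0°) − (72.08°) = -72.08°

1.8 dB, -72.1°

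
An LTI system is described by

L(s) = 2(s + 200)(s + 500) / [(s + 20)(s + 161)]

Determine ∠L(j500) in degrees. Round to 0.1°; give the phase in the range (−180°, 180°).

At s = jω = j500:
zero (s+200): 200 + j500 → |·| = √(200²+500²) = √290000 ≈ 538.52, ∠ = arctan(500/200) ≈ 68.20°
zero (s+500): 500 + j500 → |·| = √(500²+500²) = √500000 ≈ 707.11, ∠ = arctan(500/500) ≈ 45.00°
pole (s+20): 20 + j500 → |·| = √(20²+500²) = √250400 ≈ 500.4, ∠ = arctan(500/20) ≈ 87.71°
pole (s+161): 161 + j500 → |·| = √(161²+500²) = √275921 ≈ 525.28, ∠ = arctan(500/161) ≈ 72.15°
∠L = 113.20° − 159.86° = -46.66°

-46.7°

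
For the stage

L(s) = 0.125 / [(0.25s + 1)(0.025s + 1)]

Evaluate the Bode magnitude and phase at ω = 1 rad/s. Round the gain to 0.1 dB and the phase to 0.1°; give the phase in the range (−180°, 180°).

At ω = 1 rad/s:
pole (1 + j1·0.25) = 1 + j0.25 → |·| ≈ 1.0308, ∠ ≈ 14.04°
pole (1 + j1·0.025) = 1 + j0.025 → |·| ≈ 1.0003, ∠ ≈ 1.43°
|L| = 0.125 · 1 / (1.0308 · 1.0003) ≈ 0.12123
Gain = 20 log₁₀(0.12123) ≈ -18.33 dB
∠L = (0°) − (14.04° + 1.43°) = -15.47°

-18.3 dB, -15.5°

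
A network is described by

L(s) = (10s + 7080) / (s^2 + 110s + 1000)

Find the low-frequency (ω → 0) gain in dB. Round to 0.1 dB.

L(0) = 7080 / 1000 = 7.08
20 log₁₀(7.08) ≈ 17.00 dB

17.0 dB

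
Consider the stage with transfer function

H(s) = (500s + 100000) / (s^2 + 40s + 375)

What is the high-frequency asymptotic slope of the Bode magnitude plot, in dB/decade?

-20 dB/decade

Each pole contributes −20 dB/decade at high frequency; each zero contributes +20 dB/decade.
Net: 1 zero(s) − 2 pole(s) → -20 dB/decade.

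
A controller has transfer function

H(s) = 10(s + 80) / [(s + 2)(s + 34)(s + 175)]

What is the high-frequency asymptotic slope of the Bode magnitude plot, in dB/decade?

Each pole contributes −20 dB/decade at high frequency; each zero contributes +20 dB/decade.
Net: 1 zero(s) − 3 pole(s) → -40 dB/decade.

-40 dB/decade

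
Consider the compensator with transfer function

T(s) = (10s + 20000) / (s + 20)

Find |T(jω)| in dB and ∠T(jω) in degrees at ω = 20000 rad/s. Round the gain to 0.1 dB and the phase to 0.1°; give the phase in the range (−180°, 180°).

20.0 dB, -5.7°

Substitute s = j20000:
Numerator: 10(j20000) + 20000 = 20000 + j200000
Denominator: (j20000) + 20 = 20 + j20000
|N| = √(20000² + 200000²) ≈ 2.01e+05, ∠N ≈ 84.29°
|D| = √(20² + 20000²) ≈ 20000, ∠D ≈ 89.94°
|T| = 2.01e+05 / 20000 ≈ 10.05
Gain = 20 log₁₀(10.05) ≈ 20.04 dB
∠T = 84.29° − 89.94° = -5.65°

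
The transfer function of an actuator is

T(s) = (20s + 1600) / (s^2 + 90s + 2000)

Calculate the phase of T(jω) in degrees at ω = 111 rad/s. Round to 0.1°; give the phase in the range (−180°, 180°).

Substitute s = j111:
Numerator: 20(j111) + 1600 = 1600 + j2220
Denominator: (j111)^2 + 90(j111) + 2000 = -10321 + j9990
|N| = √(1600² + 2220²) ≈ 2736.5, ∠N ≈ 54.22°
|D| = √(10321² + 9990²) ≈ 14364, ∠D ≈ 135.93°
∠T = 54.22° − 135.93° = -81.71°

-81.7°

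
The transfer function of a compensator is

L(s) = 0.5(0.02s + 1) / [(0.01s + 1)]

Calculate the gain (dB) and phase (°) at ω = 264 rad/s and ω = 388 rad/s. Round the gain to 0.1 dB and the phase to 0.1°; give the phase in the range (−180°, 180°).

At ω = 264 rad/s:
zero (1 + j264·0.02) = 1 + j5.28 → |·| ≈ 5.3739, ∠ ≈ 79.28°
pole (1 + j264·0.01) = 1 + j2.64 → |·| ≈ 2.823, ∠ ≈ 69.25°
|L| = 0.5 · 5.3739 / (2.823) ≈ 0.95181
Gain = 20 log₁₀(0.95181) ≈ -0.43 dB
∠L = (79.28°) − (69.25°) = 10.03°

At ω = 388 rad/s:
zero (1 + j388·0.02) = 1 + j7.76 → |·| ≈ 7.8242, ∠ ≈ 82.66°
pole (1 + j388·0.01) = 1 + j3.88 → |·| ≈ 4.0068, ∠ ≈ 75.55°
|L| = 0.5 · 7.8242 / (4.0068) ≈ 0.97637
Gain = 20 log₁₀(0.97637) ≈ -0.21 dB
∠L = (82.66°) − (75.55°) = 7.11°

ω = 264: -0.4 dB, 10.0°; ω = 388: -0.2 dB, 7.1°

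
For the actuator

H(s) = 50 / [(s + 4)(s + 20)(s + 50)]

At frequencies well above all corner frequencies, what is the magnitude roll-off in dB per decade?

-60 dB/decade

Each pole contributes −20 dB/decade at high frequency; each zero contributes +20 dB/decade.
Net: 0 zero(s) − 3 pole(s) → -60 dB/decade.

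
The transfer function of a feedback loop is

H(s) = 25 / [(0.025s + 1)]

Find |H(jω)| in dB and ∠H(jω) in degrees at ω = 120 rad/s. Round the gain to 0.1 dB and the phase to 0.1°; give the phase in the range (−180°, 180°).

18.0 dB, -71.6°

At ω = 120 rad/s:
pole (1 + j120·0.025) = 1 + j3 → |·| ≈ 3.1623, ∠ ≈ 71.57°
|H| = 25 · 1 / (3.1623) ≈ 7.9056
Gain = 20 log₁₀(7.9056) ≈ 17.96 dB
∠H = (0°) − (71.57°) = -71.57°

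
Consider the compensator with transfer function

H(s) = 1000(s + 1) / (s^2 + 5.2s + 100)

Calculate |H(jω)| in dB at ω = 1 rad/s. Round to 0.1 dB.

23.1 dB

At s = jω = j1:
zero (s+1): 1 + j1 → |·| = √(1²+1²) = √2 ≈ 1.4142, ∠ = arctan(1/1) ≈ 45.00°
quadratic: (j1)² + 5.2·j1 + 100 = 99 + j5.2 → |·| ≈ 99.136, ∠ ≈ 3.01°
|H| = 1000 · 1.4142 / 99.136 ≈ 14.265
Gain = 20 log₁₀(14.265) ≈ 23.09 dB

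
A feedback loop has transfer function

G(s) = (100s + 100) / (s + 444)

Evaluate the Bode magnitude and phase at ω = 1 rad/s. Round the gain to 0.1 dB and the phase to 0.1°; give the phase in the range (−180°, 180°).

Substitute s = j1:
Numerator: 100(j1) + 100 = 100 + j100
Denominator: (j1) + 444 = 444 + j1
|N| = √(100² + 100²) ≈ 141.42, ∠N ≈ 45.00°
|D| = √(444² + 1²) ≈ 444, ∠D ≈ 0.13°
|G| = 141.42 / 444 ≈ 0.31851
Gain = 20 log₁₀(0.31851) ≈ -9.94 dB
∠G = 45.00° − 0.13° = 44.87°

-9.9 dB, 44.9°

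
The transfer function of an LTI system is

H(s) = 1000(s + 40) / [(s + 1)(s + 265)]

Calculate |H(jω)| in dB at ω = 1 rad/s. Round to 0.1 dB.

40.6 dB

At s = jω = j1:
zero (s+40): 40 + j1 → |·| = √(40²+1²) = √1601 ≈ 40.012, ∠ = arctan(1/40) ≈ 1.43°
pole (s+1): 1 + j1 → |·| = √(1²+1²) = √2 ≈ 1.4142, ∠ = arctan(1/1) ≈ 45.00°
pole (s+265): 265 + j1 → |·| = √(265²+1²) = √70226 ≈ 265, ∠ = arctan(1/265) ≈ 0.22°
|H| = 1000 · 40.012 / 374.76 ≈ 106.77
Gain = 20 log₁₀(106.77) ≈ 40.57 dB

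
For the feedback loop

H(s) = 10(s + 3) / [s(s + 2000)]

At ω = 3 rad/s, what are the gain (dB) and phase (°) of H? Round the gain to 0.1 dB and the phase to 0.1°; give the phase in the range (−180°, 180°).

-43.0 dB, -45.1°

At s = jω = j3:
zero (s+3): 3 + j3 → |·| = √(3²+3²) = √18 ≈ 4.2426, ∠ = arctan(3/3) ≈ 45.00°
pole (s+2000): 2000 + j3 → |·| = √(2000²+3²) = √4000009 ≈ 2000, ∠ = arctan(3/2000) ≈ 0.09°
pole at origin: |s| = 3, ∠ = 90.00° (in denominator)
|H| = 10 · 4.2426 / 6000 ≈ 0.007071
Gain = 20 log₁₀(0.007071) ≈ -43.01 dB
∠H = 45.00° − 90.09° = -45.09°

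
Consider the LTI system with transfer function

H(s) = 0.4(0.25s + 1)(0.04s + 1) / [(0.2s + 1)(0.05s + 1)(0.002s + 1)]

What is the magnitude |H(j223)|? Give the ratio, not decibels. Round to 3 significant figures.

0.366

At ω = 223 rad/s:
zero (1 + j223·0.25) = 1 + j55.75 → |·| ≈ 55.759, ∠ ≈ 88.97°
zero (1 + j223·0.04) = 1 + j8.92 → |·| ≈ 8.9759, ∠ ≈ 83.60°
pole (1 + j223·0.2) = 1 + j44.6 → |·| ≈ 44.611, ∠ ≈ 88.72°
pole (1 + j223·0.05) = 1 + j11.15 → |·| ≈ 11.195, ∠ ≈ 84.88°
pole (1 + j223·0.002) = 1 + j0.446 → |·| ≈ 1.095, ∠ ≈ 24.04°
|H| = 0.4 · 55.759 · 8.9759 / (44.611 · 11.195 · 1.095) ≈ 0.36608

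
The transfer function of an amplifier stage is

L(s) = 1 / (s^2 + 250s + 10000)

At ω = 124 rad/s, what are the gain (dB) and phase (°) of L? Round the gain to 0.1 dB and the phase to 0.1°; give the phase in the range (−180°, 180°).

Substitute s = j124:
Numerator: 1 = 1 + j0
Denominator: (j124)^2 + 250(j124) + 10000 = -5376 + j31000
|N| = √(1² + 0²) ≈ 1, ∠N ≈ 0.00°
|D| = √(5376² + 31000²) ≈ 31463, ∠D ≈ 99.84°
|L| = 1 / 31463 ≈ 3.1783e-05
Gain = 20 log₁₀(3.1783e-05) ≈ -89.96 dB
∠L = 0.00° − 99.84° = -99.84°

-90.0 dB, -99.8°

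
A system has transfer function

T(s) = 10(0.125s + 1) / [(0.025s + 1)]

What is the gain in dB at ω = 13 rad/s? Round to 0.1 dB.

At ω = 13 rad/s:
zero (1 + j13·0.125) = 1 + j1.625 → |·| ≈ 1.908, ∠ ≈ 58.39°
pole (1 + j13·0.025) = 1 + j0.325 → |·| ≈ 1.0515, ∠ ≈ 18.00°
|T| = 10 · 1.908 / (1.0515) ≈ 18.146
Gain = 20 log₁₀(18.146) ≈ 25.18 dB

25.2 dB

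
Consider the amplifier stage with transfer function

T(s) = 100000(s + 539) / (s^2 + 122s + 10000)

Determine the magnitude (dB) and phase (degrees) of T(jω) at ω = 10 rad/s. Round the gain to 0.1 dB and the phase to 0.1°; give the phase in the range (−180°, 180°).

74.7 dB, -6.0°

At s = jω = j10:
zero (s+539): 539 + j10 → |·| = √(539²+10²) = √290621 ≈ 539.09, ∠ = arctan(10/539) ≈ 1.06°
quadratic: (j10)² + 122·j10 + 10000 = 9900 + j1220 → |·| ≈ 9974.9, ∠ ≈ 7.03°
|T| = 100000 · 539.09 / 9974.9 ≈ 5404.5
Gain = 20 log₁₀(5404.5) ≈ 74.66 dB
∠T = 1.06° − 7.03° = -5.97°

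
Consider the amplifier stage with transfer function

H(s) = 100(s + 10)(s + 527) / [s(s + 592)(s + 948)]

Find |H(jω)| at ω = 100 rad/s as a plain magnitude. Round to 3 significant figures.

0.0942

At s = jω = j100:
zero (s+10): 10 + j100 → |·| = √(10²+100²) = √10100 ≈ 100.5, ∠ = arctan(100/10) ≈ 84.29°
zero (s+527): 527 + j100 → |·| = √(527²+100²) = √287729 ≈ 536.4, ∠ = arctan(100/527) ≈ 10.74°
pole (s+592): 592 + j100 → |·| = √(592²+100²) = √360464 ≈ 600.39, ∠ = arctan(100/592) ≈ 9.59°
pole (s+948): 948 + j100 → |·| = √(948²+100²) = √908704 ≈ 953.26, ∠ = arctan(100/948) ≈ 6.02°
pole at origin: |s| = 100, ∠ = 90.00° (in denominator)
|H| = 100 · 53908 / 5.7233e+07 ≈ 0.09419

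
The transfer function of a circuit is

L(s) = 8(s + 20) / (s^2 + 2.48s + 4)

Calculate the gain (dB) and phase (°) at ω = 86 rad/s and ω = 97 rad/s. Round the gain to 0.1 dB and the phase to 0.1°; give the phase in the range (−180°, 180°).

At s = jω = j86:
zero (s+20): 20 + j86 → |·| = √(20²+86²) = √7796 ≈ 88.295, ∠ = arctan(86/20) ≈ 76.91°
quadratic: (j86)² + 2.48·j86 + 4 = -7392 + j213.28 → |·| ≈ 7395.1, ∠ ≈ 178.35°
|L| = 8 · 88.295 / 7395.1 ≈ 0.095517
Gain = 20 log₁₀(0.095517) ≈ -20.40 dB
∠L = 76.91° − 178.35° = -101.44°

At s = jω = j97:
zero (s+20): 20 + j97 → |·| = √(20²+97²) = √9809 ≈ 99.04, ∠ = arctan(97/20) ≈ 78.35°
quadratic: (j97)² + 2.48·j97 + 4 = -9405 + j240.56 → |·| ≈ 9408.1, ∠ ≈ 178.53°
|L| = 8 · 99.04 / 9408.1 ≈ 0.084217
Gain = 20 log₁₀(0.084217) ≈ -21.49 dB
∠L = 78.35° − 178.53° = -100.18°

ω = 86: -20.4 dB, -101.4°; ω = 97: -21.5 dB, -100.2°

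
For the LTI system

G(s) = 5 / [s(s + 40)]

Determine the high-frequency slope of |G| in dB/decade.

-40 dB/decade

Each pole contributes −20 dB/decade at high frequency; each zero contributes +20 dB/decade.
Net: 0 zero(s) − 2 pole(s) → -40 dB/decade.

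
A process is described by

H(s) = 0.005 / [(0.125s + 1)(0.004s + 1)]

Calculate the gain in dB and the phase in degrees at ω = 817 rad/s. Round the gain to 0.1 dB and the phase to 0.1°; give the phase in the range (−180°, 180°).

-96.9 dB, -162.4°

At ω = 817 rad/s:
pole (1 + j817·0.125) = 1 + j102.125 → |·| ≈ 102.13, ∠ ≈ 89.44°
pole (1 + j817·0.004) = 1 + j3.268 → |·| ≈ 3.4176, ∠ ≈ 72.99°
|H| = 0.005 · 1 / (102.13 · 3.4176) ≈ 1.4325e-05
Gain = 20 log₁₀(1.4325e-05) ≈ -96.88 dB
∠H = (0°) − (89.44° + 72.99°) = -162.43°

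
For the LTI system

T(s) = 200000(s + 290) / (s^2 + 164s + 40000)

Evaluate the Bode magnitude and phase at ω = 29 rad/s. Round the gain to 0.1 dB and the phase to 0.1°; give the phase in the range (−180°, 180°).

63.4 dB, -1.2°

At s = jω = j29:
zero (s+290): 290 + j29 → |·| = √(290²+29²) = √84941 ≈ 291.45, ∠ = arctan(29/290) ≈ 5.71°
quadratic: (j29)² + 164·j29 + 40000 = 39159 + j4756 → |·| ≈ 39447, ∠ ≈ 6.92°
|T| = 200000 · 291.45 / 39447 ≈ 1477.7
Gain = 20 log₁₀(1477.7) ≈ 63.39 dB
∠T = 5.71° − 6.92° = -1.21°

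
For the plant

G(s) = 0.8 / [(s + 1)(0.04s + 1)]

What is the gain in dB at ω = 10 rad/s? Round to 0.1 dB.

-22.6 dB

At ω = 10 rad/s:
pole (1 + j10·1) = 1 + j10 → |·| ≈ 10.05, ∠ ≈ 84.29°
pole (1 + j10·0.04) = 1 + j0.4 → |·| ≈ 1.077, ∠ ≈ 21.80°
|G| = 0.8 · 1 / (10.05 · 1.077) ≈ 0.073911
Gain = 20 log₁₀(0.073911) ≈ -22.63 dB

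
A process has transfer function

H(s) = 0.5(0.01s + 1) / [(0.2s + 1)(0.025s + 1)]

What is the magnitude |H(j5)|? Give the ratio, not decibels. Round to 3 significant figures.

0.351

At ω = 5 rad/s:
zero (1 + j5·0.01) = 1 + j0.05 → |·| ≈ 1.0012, ∠ ≈ 2.86°
pole (1 + j5·0.2) = 1 + j1 → |·| ≈ 1.4142, ∠ ≈ 45.00°
pole (1 + j5·0.025) = 1 + j0.125 → |·| ≈ 1.0078, ∠ ≈ 7.13°
|H| = 0.5 · 1.0012 / (1.4142 · 1.0078) ≈ 0.35124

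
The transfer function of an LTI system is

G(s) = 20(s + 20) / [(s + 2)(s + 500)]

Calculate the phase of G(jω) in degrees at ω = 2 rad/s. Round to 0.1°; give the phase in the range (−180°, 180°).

-39.5°

At s = jω = j2:
zero (s+20): 20 + j2 → |·| = √(20²+2²) = √404 ≈ 20.1, ∠ = arctan(2/20) ≈ 5.71°
pole (s+2): 2 + j2 → |·| = √(2²+2²) = √8 ≈ 2.8284, ∠ = arctan(2/2) ≈ 45.00°
pole (s+500): 500 + j2 → |·| = √(500²+2²) = √250004 ≈ 500, ∠ = arctan(2/500) ≈ 0.23°
∠G = 5.71° − 45.23° = -39.52°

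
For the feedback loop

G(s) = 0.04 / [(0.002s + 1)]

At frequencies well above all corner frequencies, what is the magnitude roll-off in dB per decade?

Each pole contributes −20 dB/decade at high frequency; each zero contributes +20 dB/decade.
Net: 0 zero(s) − 1 pole(s) → -20 dB/decade.

-20 dB/decade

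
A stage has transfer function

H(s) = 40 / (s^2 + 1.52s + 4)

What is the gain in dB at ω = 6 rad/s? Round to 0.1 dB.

At s = jω = j6:
quadratic: (j6)² + 1.52·j6 + 4 = -32 + j9.12 → |·| ≈ 33.274, ∠ ≈ 164.09°
|H| = 40 / 33.274 ≈ 1.2021
Gain = 20 log₁₀(1.2021) ≈ 1.60 dB

1.6 dB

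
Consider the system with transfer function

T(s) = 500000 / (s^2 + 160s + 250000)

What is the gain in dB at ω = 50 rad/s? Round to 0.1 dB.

At s = jω = j50:
quadratic: (j50)² + 160·j50 + 250000 = 247500 + j8000 → |·| ≈ 2.4763e+05, ∠ ≈ 1.85°
|T| = 500000 / 2.4763e+05 ≈ 2.0191
Gain = 20 log₁₀(2.0191) ≈ 6.10 dB

6.1 dB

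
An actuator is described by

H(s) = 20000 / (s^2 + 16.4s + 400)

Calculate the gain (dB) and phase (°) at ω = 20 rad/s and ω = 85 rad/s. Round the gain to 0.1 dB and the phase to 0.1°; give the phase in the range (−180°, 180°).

At s = jω = j20:
quadratic: (j20)² + 16.4·j20 + 400 = 0 + j328 → |·| ≈ 328, ∠ ≈ 90.00°
|H| = 20000 / 328 ≈ 60.976
Gain = 20 log₁₀(60.976) ≈ 35.70 dB
∠H = 0.00° − 90.00° = -90.00°

At s = jω = j85:
quadratic: (j85)² + 16.4·j85 + 400 = -6825 + j1394 → |·| ≈ 6965.9, ∠ ≈ 168.46°
|H| = 20000 / 6965.9 ≈ 2.8711
Gain = 20 log₁₀(2.8711) ≈ 9.16 dB
∠H = 0.00° − 168.46° = -168.46°

ω = 20: 35.7 dB, -90.0°; ω = 85: 9.2 dB, -168.5°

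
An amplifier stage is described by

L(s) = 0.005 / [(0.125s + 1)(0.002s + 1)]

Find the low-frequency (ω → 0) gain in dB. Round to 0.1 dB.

-46.0 dB

L(0) = 0.005 · 1 / 1 = 0.005
20 log₁₀(0.005) ≈ -46.02 dB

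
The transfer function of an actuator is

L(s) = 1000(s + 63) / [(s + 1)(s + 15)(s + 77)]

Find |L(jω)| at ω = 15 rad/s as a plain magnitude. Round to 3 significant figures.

At s = jω = j15:
zero (s+63): 63 + j15 → |·| = √(63²+15²) = √4194 ≈ 64.761, ∠ = arctan(15/63) ≈ 13.39°
pole (s+1): 1 + j15 → |·| = √(1²+15²) = √226 ≈ 15.033, ∠ = arctan(15/1) ≈ 86.19°
pole (s+15): 15 + j15 → |·| = √(15²+15²) = √450 ≈ 21.213, ∠ = arctan(15/15) ≈ 45.00°
pole (s+77): 77 + j15 → |·| = √(77²+15²) = √6154 ≈ 78.447, ∠ = arctan(15/77) ≈ 11.02°
|L| = 1000 · 64.761 / 25016 ≈ 2.5888

2.59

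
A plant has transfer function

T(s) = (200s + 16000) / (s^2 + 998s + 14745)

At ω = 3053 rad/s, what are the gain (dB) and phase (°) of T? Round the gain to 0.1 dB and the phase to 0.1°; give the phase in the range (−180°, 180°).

Substitute s = j3053:
Numerator: 200(j3053) + 16000 = 16000 + j610600
Denominator: (j3053)^2 + 998(j3053) + 14745 = -9306064 + j3046894
|N| = √(16000² + 610600²) ≈ 6.1081e+05, ∠N ≈ 88.50°
|D| = √(9306064² + 3046894²) ≈ 9.7922e+06, ∠D ≈ 161.87°
|T| = 6.1081e+05 / 9.7922e+06 ≈ 0.062377
Gain = 20 log₁₀(0.062377) ≈ -24.10 dB
∠T = 88.50° − 161.87° = -73.37°

-24.1 dB, -73.4°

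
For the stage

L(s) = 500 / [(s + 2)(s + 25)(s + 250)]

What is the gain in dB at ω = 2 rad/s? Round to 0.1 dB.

-31.0 dB

At s = jω = j2:
pole (s+2): 2 + j2 → |·| = √(2²+2²) = √8 ≈ 2.8284, ∠ = arctan(2/2) ≈ 45.00°
pole (s+25): 25 + j2 → |·| = √(25²+2²) = √629 ≈ 25.08, ∠ = arctan(2/25) ≈ 4.57°
pole (s+250): 250 + j2 → |·| = √(250²+2²) = √62504 ≈ 250.01, ∠ = arctan(2/250) ≈ 0.46°
|L| = 500 / 17735 ≈ 0.028193
Gain = 20 log₁₀(0.028193) ≈ -31.00 dB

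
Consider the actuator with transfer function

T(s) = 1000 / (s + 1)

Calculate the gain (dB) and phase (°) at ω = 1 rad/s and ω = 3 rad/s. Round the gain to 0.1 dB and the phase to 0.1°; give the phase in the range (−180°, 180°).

At s = jω = j1:
pole (s+1): 1 + j1 → |·| = √(1²+1²) = √2 ≈ 1.4142, ∠ = arctan(1/1) ≈ 45.00°
|T| = 1000 / 1.4142 ≈ 707.11
Gain = 20 log₁₀(707.11) ≈ 56.99 dB
∠T = 0.00° − 45.00° = -45.00°

At s = jω = j3:
pole (s+1): 1 + j3 → |·| = √(1²+3²) = √10 ≈ 3.1623, ∠ = arctan(3/1) ≈ 71.57°
|T| = 1000 / 3.1623 ≈ 316.23
Gain = 20 log₁₀(316.23) ≈ 50.00 dB
∠T = 0.00° − 71.57° = -71.57°

ω = 1: 57.0 dB, -45.0°; ω = 3: 50.0 dB, -71.6°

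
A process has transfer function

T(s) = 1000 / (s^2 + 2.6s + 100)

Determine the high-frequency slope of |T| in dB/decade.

-40 dB/decade

Each pole contributes −20 dB/decade at high frequency; each zero contributes +20 dB/decade.
Net: 0 zero(s) − 2 pole(s) → -40 dB/decade.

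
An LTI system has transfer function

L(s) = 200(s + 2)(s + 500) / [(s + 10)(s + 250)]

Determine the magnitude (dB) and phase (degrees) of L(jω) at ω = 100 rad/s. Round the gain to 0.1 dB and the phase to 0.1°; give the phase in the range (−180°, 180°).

At s = jω = j100:
zero (s+2): 2 + j100 → |·| = √(2²+100²) = √10004 ≈ 100.02, ∠ = arctan(100/2) ≈ 88.85°
zero (s+500): 500 + j100 → |·| = √(500²+100²) = √260000 ≈ 509.9, ∠ = arctan(100/500) ≈ 11.31°
pole (s+10): 10 + j100 → |·| = √(10²+100²) = √10100 ≈ 100.5, ∠ = arctan(100/10) ≈ 84.29°
pole (s+250): 250 + j100 → |·| = √(250²+100²) = √72500 ≈ 269.26, ∠ = arctan(100/250) ≈ 21.80°
|L| = 200 · 51000 / 27061 ≈ 376.93
Gain = 20 log₁₀(376.93) ≈ 51.53 dB
∠L = 100.16° − 106.09° = -5.93°

51.5 dB, -5.9°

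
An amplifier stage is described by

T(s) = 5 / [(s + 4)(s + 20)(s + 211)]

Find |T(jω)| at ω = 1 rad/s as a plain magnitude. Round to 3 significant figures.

At s = jω = j1:
pole (s+4): 4 + j1 → |·| = √(4²+1²) = √17 ≈ 4.1231, ∠ = arctan(1/4) ≈ 14.04°
pole (s+20): 20 + j1 → |·| = √(20²+1²) = √401 ≈ 20.025, ∠ = arctan(1/20) ≈ 2.86°
pole (s+211): 211 + j1 → |·| = √(211²+1²) = √44522 ≈ 211, ∠ = arctan(1/211) ≈ 0.27°
|T| = 5 / 17421 ≈ 0.00028701

0.000287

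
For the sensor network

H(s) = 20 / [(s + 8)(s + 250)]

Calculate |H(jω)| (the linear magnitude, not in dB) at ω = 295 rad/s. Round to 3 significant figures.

0.000175

At s = jω = j295:
pole (s+8): 8 + j295 → |·| = √(8²+295²) = √87089 ≈ 295.11, ∠ = arctan(295/8) ≈ 88.45°
pole (s+250): 250 + j295 → |·| = √(250²+295²) = √149525 ≈ 386.68, ∠ = arctan(295/250) ≈ 49.72°
|H| = 20 / 1.1411e+05 ≈ 0.00017527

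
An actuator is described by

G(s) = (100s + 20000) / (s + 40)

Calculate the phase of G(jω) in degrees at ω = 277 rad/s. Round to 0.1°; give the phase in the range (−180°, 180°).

-27.6°

Substitute s = j277:
Numerator: 100(j277) + 20000 = 20000 + j27700
Denominator: (j277) + 40 = 40 + j277
|N| = √(20000² + 27700²) ≈ 34166, ∠N ≈ 54.17°
|D| = √(40² + 277²) ≈ 279.87, ∠D ≈ 81.78°
∠G = 54.17° − 81.78° = -27.61°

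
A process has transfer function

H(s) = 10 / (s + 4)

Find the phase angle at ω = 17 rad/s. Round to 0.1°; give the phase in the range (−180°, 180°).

-76.8°

At s = jω = j17:
pole (s+4): 4 + j17 → |·| = √(4²+17²) = √305 ≈ 17.464, ∠ = arctan(17/4) ≈ 76.76°
∠H = 0.00° − 76.76° = -76.76°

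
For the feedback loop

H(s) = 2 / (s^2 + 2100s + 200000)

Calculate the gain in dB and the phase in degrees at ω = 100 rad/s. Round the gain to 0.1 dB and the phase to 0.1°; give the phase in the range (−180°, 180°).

-103.0 dB, -47.9°

Substitute s = j100:
Numerator: 2 = 2 + j0
Denominator: (j100)^2 + 2100(j100) + 200000 = 190000 + j210000
|N| = √(2² + 0²) ≈ 2, ∠N ≈ 0.00°
|D| = √(190000² + 210000²) ≈ 2.832e+05, ∠D ≈ 47.86°
|H| = 2 / 2.832e+05 ≈ 7.0621e-06
Gain = 20 log₁₀(7.0621e-06) ≈ -103.02 dB
∠H = 0.00° − 47.86° = -47.86°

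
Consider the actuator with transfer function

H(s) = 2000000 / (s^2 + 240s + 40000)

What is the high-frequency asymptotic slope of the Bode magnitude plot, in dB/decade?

-40 dB/decade

Each pole contributes −20 dB/decade at high frequency; each zero contributes +20 dB/decade.
Net: 0 zero(s) − 2 pole(s) → -40 dB/decade.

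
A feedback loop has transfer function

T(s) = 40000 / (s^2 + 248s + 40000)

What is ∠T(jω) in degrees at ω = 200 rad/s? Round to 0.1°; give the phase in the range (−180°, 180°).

At s = jω = j200:
quadratic: (j200)² + 248·j200 + 40000 = 0 + j49600 → |·| ≈ 49600, ∠ ≈ 90.00°
∠T = 0.00° − 90.00° = -90.00°

-90.0°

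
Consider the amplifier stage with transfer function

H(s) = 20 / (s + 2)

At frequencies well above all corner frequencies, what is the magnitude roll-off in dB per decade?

-20 dB/decade

Each pole contributes −20 dB/decade at high frequency; each zero contributes +20 dB/decade.
Net: 0 zero(s) − 1 pole(s) → -20 dB/decade.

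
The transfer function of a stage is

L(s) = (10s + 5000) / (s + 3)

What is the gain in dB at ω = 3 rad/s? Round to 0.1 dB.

Substitute s = j3:
Numerator: 10(j3) + 5000 = 5000 + j30
Denominator: (j3) + 3 = 3 + j3
|N| = √(5000² + 30²) ≈ 5000.1, ∠N ≈ 0.34°
|D| = √(3² + 3²) ≈ 4.2426, ∠D ≈ 45.00°
|L| = 5000.1 / 4.2426 ≈ 1178.5
Gain = 20 log₁₀(1178.5) ≈ 61.43 dB

61.4 dB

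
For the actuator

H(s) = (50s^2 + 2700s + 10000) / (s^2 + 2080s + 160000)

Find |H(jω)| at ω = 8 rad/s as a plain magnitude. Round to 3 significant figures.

0.141

Substitute s = j8:
Numerator: 50(j8)^2 + 2700(j8) + 10000 = 6800 + j21600
Denominator: (j8)^2 + 2080(j8) + 160000 = 159936 + j16640
|N| = √(6800² + 21600²) ≈ 22645, ∠N ≈ 72.53°
|D| = √(159936² + 16640²) ≈ 1.608e+05, ∠D ≈ 5.94°
|H| = 22645 / 1.608e+05 ≈ 0.14083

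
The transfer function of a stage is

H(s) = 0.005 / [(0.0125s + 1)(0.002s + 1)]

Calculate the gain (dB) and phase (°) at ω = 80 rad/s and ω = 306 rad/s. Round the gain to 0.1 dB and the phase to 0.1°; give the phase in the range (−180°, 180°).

At ω = 80 rad/s:
pole (1 + j80·0.0125) = 1 + j1 → |·| ≈ 1.4142, ∠ ≈ 45.00°
pole (1 + j80·0.002) = 1 + j0.16 → |·| ≈ 1.0127, ∠ ≈ 9.09°
|H| = 0.005 · 1 / (1.4142 · 1.0127) ≈ 0.0034912
Gain = 20 log₁₀(0.0034912) ≈ -49.14 dB
∠H = (0°) − (45.00° + 9.09°) = -54.09°

At ω = 306 rad/s:
pole (1 + j306·0.0125) = 1 + j3.825 → |·| ≈ 3.9536, ∠ ≈ 75.35°
pole (1 + j306·0.002) = 1 + j0.612 → |·| ≈ 1.1724, ∠ ≈ 31.47°
|H| = 0.005 · 1 / (3.9536 · 1.1724) ≈ 0.0010787
Gain = 20 log₁₀(0.0010787) ≈ -59.34 dB
∠H = (0°) − (75.35° + 31.47°) = -106.82°

ω = 80: -49.1 dB, -54.1°; ω = 306: -59.3 dB, -106.8°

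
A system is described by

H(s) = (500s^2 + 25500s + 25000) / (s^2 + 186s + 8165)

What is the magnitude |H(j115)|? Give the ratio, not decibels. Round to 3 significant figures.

328

Substitute s = j115:
Numerator: 500(j115)^2 + 25500(j115) + 25000 = -6587500 + j2932500
Denominator: (j115)^2 + 186(j115) + 8165 = -5060 + j21390
|N| = √(6587500² + 2932500²) ≈ 7.2107e+06, ∠N ≈ 156.00°
|D| = √(5060² + 21390²) ≈ 21980, ∠D ≈ 103.31°
|H| = 7.2107e+06 / 21980 ≈ 328.06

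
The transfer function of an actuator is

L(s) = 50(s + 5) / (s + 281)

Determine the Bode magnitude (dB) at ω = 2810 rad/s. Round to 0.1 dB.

33.9 dB

At s = jω = j2810:
zero (s+5): 5 + j2810 → |·| = √(5²+2810²) = √7896125 ≈ 2810, ∠ = arctan(2810/5) ≈ 89.90°
pole (s+281): 281 + j2810 → |·| = √(281²+2810²) = √7975061 ≈ 2824, ∠ = arctan(2810/281) ≈ 84.29°
|L| = 50 · 2810 / 2824 ≈ 49.752
Gain = 20 log₁₀(49.752) ≈ 33.94 dB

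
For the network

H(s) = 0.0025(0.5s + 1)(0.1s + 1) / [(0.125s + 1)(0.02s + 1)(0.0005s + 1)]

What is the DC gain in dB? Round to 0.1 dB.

H(0) = 0.0025 · 1 / 1 = 0.0025
20 log₁₀(0.0025) ≈ -52.04 dB

-52.0 dB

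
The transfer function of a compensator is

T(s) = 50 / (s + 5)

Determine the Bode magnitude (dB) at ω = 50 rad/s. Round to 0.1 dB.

-0.0 dB

At s = jω = j50:
pole (s+5): 5 + j50 → |·| = √(5²+50²) = √2525 ≈ 50.249, ∠ = arctan(50/5) ≈ 84.29°
|T| = 50 / 50.249 ≈ 0.99504
Gain = 20 log₁₀(0.99504) ≈ -0.04 dB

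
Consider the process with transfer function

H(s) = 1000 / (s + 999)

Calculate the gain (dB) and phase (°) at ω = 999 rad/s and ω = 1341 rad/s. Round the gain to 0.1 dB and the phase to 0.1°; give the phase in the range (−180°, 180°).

Substitute s = j999:
Numerator: 1000 = 1000 + j0
Denominator: (j999) + 999 = 999 + j999
|N| = √(1000² + 0²) ≈ 1000, ∠N ≈ 0.00°
|D| = √(999² + 999²) ≈ 1412.8, ∠D ≈ 45.00°
|H| = 1000 / 1412.8 ≈ 0.70781
Gain = 20 log₁₀(0.70781) ≈ -3.00 dB
∠H = 0.00° − 45.00° = -45.00°

Substitute s = j1341:
Numerator: 1000 = 1000 + j0
Denominator: (j1341) + 999 = 999 + j1341
|N| = √(1000² + 0²) ≈ 1000, ∠N ≈ 0.00°
|D| = √(999² + 1341²) ≈ 1672.2, ∠D ≈ 53.32°
|H| = 1000 / 1672.2 ≈ 0.59801
Gain = 20 log₁₀(0.59801) ≈ -4.47 dB
∠H = 0.00° − 53.32° = -53.32°

ω = 999: -3.0 dB, -45.0°; ω = 1341: -4.5 dB, -53.3°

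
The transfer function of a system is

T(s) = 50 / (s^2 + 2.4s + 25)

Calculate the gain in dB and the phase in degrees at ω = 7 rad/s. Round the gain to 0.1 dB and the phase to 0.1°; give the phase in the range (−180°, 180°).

At s = jω = j7:
quadratic: (j7)² + 2.4·j7 + 25 = -24 + j16.8 → |·| ≈ 29.296, ∠ ≈ 145.01°
|T| = 50 / 29.296 ≈ 1.7067
Gain = 20 log₁₀(1.7067) ≈ 4.64 dB
∠T = 0.00° − 145.01° = -145.01°

4.6 dB, -145.0°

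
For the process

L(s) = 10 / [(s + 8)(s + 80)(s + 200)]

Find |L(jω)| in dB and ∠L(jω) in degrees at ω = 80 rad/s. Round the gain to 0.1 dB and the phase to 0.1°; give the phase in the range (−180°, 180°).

At s = jω = j80:
pole (s+8): 8 + j80 → |·| = √(8²+80²) = √6464 ≈ 80.399, ∠ = arctan(80/8) ≈ 84.29°
pole (s+80): 80 + j80 → |·| = √(80²+80²) = √12800 ≈ 113.14, ∠ = arctan(80/80) ≈ 45.00°
pole (s+200): 200 + j80 → |·| = √(200²+80²) = √46400 ≈ 215.41, ∠ = arctan(80/200) ≈ 21.80°
|L| = 10 / 1.9594e+06 ≈ 5.1036e-06
Gain = 20 log₁₀(5.1036e-06) ≈ -105.84 dB
∠L = 0.00° − 151.09° = -151.09°

-105.8 dB, -151.1°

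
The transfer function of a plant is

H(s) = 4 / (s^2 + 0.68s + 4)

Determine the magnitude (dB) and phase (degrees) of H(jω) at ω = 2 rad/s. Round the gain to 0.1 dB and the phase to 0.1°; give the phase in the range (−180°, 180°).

9.4 dB, -90.0°

At s = jω = j2:
quadratic: (j2)² + 0.68·j2 + 4 = 0 + j1.36 → |·| ≈ 1.36, ∠ ≈ 90.00°
|H| = 4 / 1.36 ≈ 2.9412
Gain = 20 log₁₀(2.9412) ≈ 9.37 dB
∠H = 0.00° − 90.00° = -90.00°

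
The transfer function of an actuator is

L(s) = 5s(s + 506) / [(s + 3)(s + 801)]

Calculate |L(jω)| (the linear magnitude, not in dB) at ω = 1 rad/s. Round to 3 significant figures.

At s = jω = j1:
zero (s+506): 506 + j1 → |·| = √(506²+1²) = √256037 ≈ 506, ∠ = arctan(1/506) ≈ 0.11°
zero at origin: s = j1 → |·| = 1, ∠ = 90.00°
pole (s+3): 3 + j1 → |·| = √(3²+1²) = √10 ≈ 3.1623, ∠ = arctan(1/3) ≈ 18.43°
pole (s+801): 801 + j1 → |·| = √(801²+1²) = √641602 ≈ 801, ∠ = arctan(1/801) ≈ 0.07°
|L| = 5 · 506 / 2533 ≈ 0.99882

0.999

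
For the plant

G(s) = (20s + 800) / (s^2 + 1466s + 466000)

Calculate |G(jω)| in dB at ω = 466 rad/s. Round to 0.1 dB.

-37.8 dB

Substitute s = j466:
Numerator: 20(j466) + 800 = 800 + j9320
Denominator: (j466)^2 + 1466(j466) + 466000 = 248844 + j683156
|N| = √(800² + 9320²) ≈ 9354.3, ∠N ≈ 85.09°
|D| = √(248844² + 683156²) ≈ 7.2707e+05, ∠D ≈ 69.99°
|G| = 9354.3 / 7.2707e+05 ≈ 0.012866
Gain = 20 log₁₀(0.012866) ≈ -37.81 dB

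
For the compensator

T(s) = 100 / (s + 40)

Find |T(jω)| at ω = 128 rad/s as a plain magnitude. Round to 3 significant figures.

0.746

At s = jω = j128:
pole (s+40): 40 + j128 → |·| = √(40²+128²) = √17984 ≈ 134.1, ∠ = arctan(128/40) ≈ 72.65°
|T| = 100 / 134.1 ≈ 0.74571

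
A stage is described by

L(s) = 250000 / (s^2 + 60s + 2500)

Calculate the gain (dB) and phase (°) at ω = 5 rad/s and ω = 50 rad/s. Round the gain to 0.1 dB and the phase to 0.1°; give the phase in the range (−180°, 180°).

At s = jω = j5:
quadratic: (j5)² + 60·j5 + 2500 = 2475 + j300 → |·| ≈ 2493.1, ∠ ≈ 6.91°
|L| = 250000 / 2493.1 ≈ 100.28
Gain = 20 log₁₀(100.28) ≈ 40.02 dB
∠L = 0.00° − 6.91° = -6.91°

At s = jω = j50:
quadratic: (j50)² + 60·j50 + 2500 = 0 + j3000 → |·| ≈ 3000, ∠ ≈ 90.00°
|L| = 250000 / 3000 ≈ 83.333
Gain = 20 log₁₀(83.333) ≈ 38.42 dB
∠L = 0.00° − 90.00° = -90.00°

ω = 5: 40.0 dB, -6.9°; ω = 50: 38.4 dB, -90.0°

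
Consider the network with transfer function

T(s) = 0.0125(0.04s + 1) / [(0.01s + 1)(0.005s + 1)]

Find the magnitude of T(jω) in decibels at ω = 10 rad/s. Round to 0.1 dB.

At ω = 10 rad/s:
zero (1 + j10·0.04) = 1 + j0.4 → |·| ≈ 1.077, ∠ ≈ 21.80°
pole (1 + j10·0.01) = 1 + j0.1 → |·| ≈ 1.005, ∠ ≈ 5.71°
pole (1 + j10·0.005) = 1 + j0.05 → |·| ≈ 1.0012, ∠ ≈ 2.86°
|T| = 0.0125 · 1.077 / (1.005 · 1.0012) ≈ 0.013379
Gain = 20 log₁₀(0.013379) ≈ -37.47 dB

-37.5 dB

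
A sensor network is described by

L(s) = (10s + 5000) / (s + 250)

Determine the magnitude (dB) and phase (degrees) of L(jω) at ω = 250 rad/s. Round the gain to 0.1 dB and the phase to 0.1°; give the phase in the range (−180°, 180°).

Substitute s = j250:
Numerator: 10(j250) + 5000 = 5000 + j2500
Denominator: (j250) + 250 = 250 + j250
|N| = √(5000² + 2500²) ≈ 5590.2, ∠N ≈ 26.57°
|D| = √(250² + 250²) ≈ 353.55, ∠D ≈ 45.00°
|L| = 5590.2 / 353.55 ≈ 15.812
Gain = 20 log₁₀(15.812) ≈ 23.98 dB
∠L = 26.57° − 45.00° = -18.43°

24.0 dB, -18.4°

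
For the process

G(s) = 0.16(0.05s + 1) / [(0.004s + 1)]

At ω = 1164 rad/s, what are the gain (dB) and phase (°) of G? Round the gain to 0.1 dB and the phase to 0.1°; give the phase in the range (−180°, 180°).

5.8 dB, 11.1°

At ω = 1164 rad/s:
zero (1 + j1164·0.05) = 1 + j58.2 → |·| ≈ 58.209, ∠ ≈ 89.02°
pole (1 + j1164·0.004) = 1 + j4.656 → |·| ≈ 4.7622, ∠ ≈ 77.88°
|G| = 0.16 · 58.209 / (4.7622) ≈ 1.9557
Gain = 20 log₁₀(1.9557) ≈ 5.83 dB
∠G = (89.02°) − (77.88°) = 11.14°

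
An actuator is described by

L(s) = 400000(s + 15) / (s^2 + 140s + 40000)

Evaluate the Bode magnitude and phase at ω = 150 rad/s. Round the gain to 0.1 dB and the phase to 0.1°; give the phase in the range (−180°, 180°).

At s = jω = j150:
zero (s+15): 15 + j150 → |·| = √(15²+150²) = √22725 ≈ 150.75, ∠ = arctan(150/15) ≈ 84.29°
quadratic: (j150)² + 140·j150 + 40000 = 17500 + j21000 → |·| ≈ 27336, ∠ ≈ 50.19°
|L| = 400000 · 150.75 / 27336 ≈ 2205.9
Gain = 20 log₁₀(2205.9) ≈ 66.87 dB
∠L = 84.29° − 50.19° = 34.10°

66.9 dB, 34.1°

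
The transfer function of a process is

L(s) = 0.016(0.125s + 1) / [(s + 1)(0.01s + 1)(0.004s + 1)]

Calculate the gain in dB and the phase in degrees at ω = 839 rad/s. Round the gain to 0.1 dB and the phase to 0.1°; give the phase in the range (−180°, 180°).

At ω = 839 rad/s:
zero (1 + j839·0.125) = 1 + j104.875 → |·| ≈ 104.88, ∠ ≈ 89.45°
pole (1 + j839·1) = 1 + j839 → |·| ≈ 839, ∠ ≈ 89.93°
pole (1 + j839·0.01) = 1 + j8.39 → |·| ≈ 8.4494, ∠ ≈ 83.20°
pole (1 + j839·0.004) = 1 + j3.356 → |·| ≈ 3.5018, ∠ ≈ 73.41°
|L| = 0.016 · 104.88 / (839 · 8.4494 · 3.5018) ≈ 6.7598e-05
Gain = 20 log₁₀(6.7598e-05) ≈ -83.40 dB
∠L = (89.45°) − (89.93° + 83.20° + 73.41°) = -157.09°

-83.4 dB, -157.1°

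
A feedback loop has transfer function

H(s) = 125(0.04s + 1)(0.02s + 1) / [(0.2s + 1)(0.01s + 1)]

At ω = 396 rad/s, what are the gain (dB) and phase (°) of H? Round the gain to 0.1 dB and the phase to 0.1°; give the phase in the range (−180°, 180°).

At ω = 396 rad/s:
zero (1 + j396·0.04) = 1 + j15.84 → |·| ≈ 15.872, ∠ ≈ 86.39°
zero (1 + j396·0.02) = 1 + j7.92 → |·| ≈ 7.9829, ∠ ≈ 82.80°
pole (1 + j396·0.2) = 1 + j79.2 → |·| ≈ 79.206, ∠ ≈ 89.28°
pole (1 + j396·0.01) = 1 + j3.96 → |·| ≈ 4.0843, ∠ ≈ 75.83°
|H| = 125 · 15.872 · 7.9829 / (79.206 · 4.0843) ≈ 48.958
Gain = 20 log₁₀(48.958) ≈ 33.80 dB
∠H = (86.39° + 82.80°) − (89.28° + 75.83°) = 4.08°

33.8 dB, 4.1°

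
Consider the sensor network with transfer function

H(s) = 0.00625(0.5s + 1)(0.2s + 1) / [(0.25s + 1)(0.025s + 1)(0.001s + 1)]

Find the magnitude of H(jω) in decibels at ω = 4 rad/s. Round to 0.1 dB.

-38.0 dB

At ω = 4 rad/s:
zero (1 + j4·0.5) = 1 + j2 → |·| ≈ 2.2361, ∠ ≈ 63.43°
zero (1 + j4·0.2) = 1 + j0.8 → |·| ≈ 1.2806, ∠ ≈ 38.66°
pole (1 + j4·0.25) = 1 + j1 → |·| ≈ 1.4142, ∠ ≈ 45.00°
pole (1 + j4·0.025) = 1 + j0.1 → |·| ≈ 1.005, ∠ ≈ 5.71°
pole (1 + j4·0.001) = 1 + j0.004 → |·| ≈ 1, ∠ ≈ 0.23°
|H| = 0.00625 · 2.2361 · 1.2806 / (1.4142 · 1.005 · 1) ≈ 0.012592
Gain = 20 log₁₀(0.012592) ≈ -38.00 dB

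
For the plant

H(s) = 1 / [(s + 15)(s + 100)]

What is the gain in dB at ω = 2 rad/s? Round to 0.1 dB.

At s = jω = j2:
pole (s+15): 15 + j2 → |·| = √(15²+2²) = √229 ≈ 15.133, ∠ = arctan(2/15) ≈ 7.59°
pole (s+100): 100 + j2 → |·| = √(100²+2²) = √10004 ≈ 100.02, ∠ = arctan(2/100) ≈ 1.15°
|H| = 1 / 1513.6 ≈ 0.00066068
Gain = 20 log₁₀(0.00066068) ≈ -63.60 dB

-63.6 dB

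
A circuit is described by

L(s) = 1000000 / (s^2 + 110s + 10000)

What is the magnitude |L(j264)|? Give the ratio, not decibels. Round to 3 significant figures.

15.1

At s = jω = j264:
quadratic: (j264)² + 110·j264 + 10000 = -59696 + j29040 → |·| ≈ 66385, ∠ ≈ 154.06°
|L| = 1000000 / 66385 ≈ 15.064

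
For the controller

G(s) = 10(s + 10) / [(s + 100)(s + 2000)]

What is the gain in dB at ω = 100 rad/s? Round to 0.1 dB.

At s = jω = j100:
zero (s+10): 10 + j100 → |·| = √(10²+100²) = √10100 ≈ 100.5, ∠ = arctan(100/10) ≈ 84.29°
pole (s+100): 100 + j100 → |·| = √(100²+100²) = √20000 ≈ 141.42, ∠ = arctan(100/100) ≈ 45.00°
pole (s+2000): 2000 + j100 → |·| = √(2000²+100²) = √4010000 ≈ 2002.5, ∠ = arctan(100/2000) ≈ 2.86°
|G| = 10 · 100.5 / 2.8319e+05 ≈ 0.0035489
Gain = 20 log₁₀(0.0035489) ≈ -49.00 dB

-49.0 dB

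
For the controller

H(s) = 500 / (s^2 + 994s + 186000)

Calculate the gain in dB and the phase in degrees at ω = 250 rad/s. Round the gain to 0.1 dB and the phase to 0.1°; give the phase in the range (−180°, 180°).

Substitute s = j250:
Numerator: 500 = 500 + j0
Denominator: (j250)^2 + 994(j250) + 186000 = 123500 + j248500
|N| = √(500² + 0²) ≈ 500, ∠N ≈ 0.00°
|D| = √(123500² + 248500²) ≈ 2.775e+05, ∠D ≈ 63.57°
|H| = 500 / 2.775e+05 ≈ 0.0018018
Gain = 20 log₁₀(0.0018018) ≈ -54.89 dB
∠H = 0.00° − 63.57° = -63.57°

-54.9 dB, -63.6°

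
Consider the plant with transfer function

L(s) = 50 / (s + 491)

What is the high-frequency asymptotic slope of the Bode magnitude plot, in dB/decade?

Each pole contributes −20 dB/decade at high frequency; each zero contributes +20 dB/decade.
Net: 0 zero(s) − 1 pole(s) → -20 dB/decade.

-20 dB/decade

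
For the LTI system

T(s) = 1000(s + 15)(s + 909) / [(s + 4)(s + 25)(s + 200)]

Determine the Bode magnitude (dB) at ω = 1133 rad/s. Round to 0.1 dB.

0.9 dB

At s = jω = j1133:
zero (s+15): 15 + j1133 → |·| = √(15²+1133²) = √1283914 ≈ 1133.1, ∠ = arctan(1133/15) ≈ 89.24°
zero (s+909): 909 + j1133 → |·| = √(909²+1133²) = √2109970 ≈ 1452.6, ∠ = arctan(1133/909) ≈ 51.26°
pole (s+4): 4 + j1133 → |·| = √(4²+1133²) = √1283705 ≈ 1133, ∠ = arctan(1133/4) ≈ 89.80°
pole (s+25): 25 + j1133 → |·| = √(25²+1133²) = √1284314 ≈ 1133.3, ∠ = arctan(1133/25) ≈ 88.74°
pole (s+200): 200 + j1133 → |·| = √(200²+1133²) = √1323689 ≈ 1150.5, ∠ = arctan(1133/200) ≈ 79.99°
|T| = 1000 · 1.6459e+06 / 1.4773e+09 ≈ 1.1141
Gain = 20 log₁₀(1.1141) ≈ 0.94 dB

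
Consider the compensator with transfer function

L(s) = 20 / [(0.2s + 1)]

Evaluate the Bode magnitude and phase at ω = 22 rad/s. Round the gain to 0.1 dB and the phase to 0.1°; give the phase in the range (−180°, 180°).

At ω = 22 rad/s:
pole (1 + j22·0.2) = 1 + j4.4 → |·| ≈ 4.5122, ∠ ≈ 77.20°
|L| = 20 · 1 / (4.5122) ≈ 4.4324
Gain = 20 log₁₀(4.4324) ≈ 12.93 dB
∠L = (0°) − (77.20°) = -77.20°

12.9 dB, -77.2°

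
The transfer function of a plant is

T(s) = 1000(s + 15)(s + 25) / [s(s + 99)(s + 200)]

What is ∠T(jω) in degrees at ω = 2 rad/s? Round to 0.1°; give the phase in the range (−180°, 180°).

-79.6°

At s = jω = j2:
zero (s+15): 15 + j2 → |·| = √(15²+2²) = √229 ≈ 15.133, ∠ = arctan(2/15) ≈ 7.59°
zero (s+25): 25 + j2 → |·| = √(25²+2²) = √629 ≈ 25.08, ∠ = arctan(2/25) ≈ 4.57°
pole (s+99): 99 + j2 → |·| = √(99²+2²) = √9805 ≈ 99.02, ∠ = arctan(2/99) ≈ 1.16°
pole (s+200): 200 + j2 → |·| = √(200²+2²) = √40004 ≈ 200.01, ∠ = arctan(2/200) ≈ 0.57°
pole at origin: |s| = 2, ∠ = 90.00° (in denominator)
∠T = 12.16° − 91.73° = -79.57°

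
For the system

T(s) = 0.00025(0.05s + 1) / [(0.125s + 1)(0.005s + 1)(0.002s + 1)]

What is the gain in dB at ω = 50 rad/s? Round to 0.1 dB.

At ω = 50 rad/s:
zero (1 + j50·0.05) = 1 + j2.5 → |·| ≈ 2.6926, ∠ ≈ 68.20°
pole (1 + j50·0.125) = 1 + j6.25 → |·| ≈ 6.3295, ∠ ≈ 80.91°
pole (1 + j50·0.005) = 1 + j0.25 → |·| ≈ 1.0308, ∠ ≈ 14.04°
pole (1 + j50·0.002) = 1 + j0.1 → |·| ≈ 1.005, ∠ ≈ 5.71°
|T| = 0.00025 · 2.6926 / (6.3295 · 1.0308 · 1.005) ≈ 0.00010266
Gain = 20 log₁₀(0.00010266) ≈ -79.77 dB

-79.8 dB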